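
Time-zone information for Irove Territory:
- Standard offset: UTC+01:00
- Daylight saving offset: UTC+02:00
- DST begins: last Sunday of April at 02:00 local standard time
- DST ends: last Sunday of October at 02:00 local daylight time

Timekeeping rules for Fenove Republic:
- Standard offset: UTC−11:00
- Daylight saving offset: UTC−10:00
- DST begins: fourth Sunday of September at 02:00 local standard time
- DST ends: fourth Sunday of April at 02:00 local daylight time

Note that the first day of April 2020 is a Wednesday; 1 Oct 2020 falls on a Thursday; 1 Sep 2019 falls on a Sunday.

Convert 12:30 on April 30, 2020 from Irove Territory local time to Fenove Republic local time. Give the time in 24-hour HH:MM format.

23:30

1 April 2020 is a Wednesday, so Sundays fall on 5, 12, 19, 26; the last is April 26.
1 October 2020 is a Thursday, so Sundays fall on 4, 11, 18, 25; the last is October 25.
Daylight saving runs 26 April – 25 October; April 30, 2020 is inside that window, so Irove Territory is at UTC+02:00.
12:30 Irove Territory − 2h = 10:30 UTC.
1 September 2019 is a Sunday, so the first Sunday is September 1 and the fourth is September 22.
1 April 2020 is a Wednesday, so the first Sunday is April 5 and the fourth is April 26.
At the standard offset (UTC−11:00), 10:30 UTC − 11h = 23:30 Fenove Republic standard time (rolling into the previous day, 29 April 2020).
The standard-time date in Fenove Republic, April 29, 2020, is outside the daylight-saving period (22 September 2019 – 26 April 2020), so Fenove Republic is on standard time, UTC−11:00.
10:30 UTC − 11h = 23:30 Fenove Republic (rolling into the previous day, 29 April 2020).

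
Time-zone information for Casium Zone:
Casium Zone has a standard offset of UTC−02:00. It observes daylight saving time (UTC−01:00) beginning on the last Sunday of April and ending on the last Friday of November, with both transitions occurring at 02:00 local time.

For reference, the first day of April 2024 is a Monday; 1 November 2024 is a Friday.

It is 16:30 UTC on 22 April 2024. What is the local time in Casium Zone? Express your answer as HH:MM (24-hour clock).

1 April 2024 is a Monday, so Sundays fall on 7, 14, 21, 28; the last is April 28.
1 November 2024 is a Friday, so Fridays fall on 1, 8, 15, 22, 29; the last is November 29.
At the standard offset (UTC−02:00), 16:30 UTC − 2h = 14:30 Casium Zone standard time.
The standard-time date in Casium Zone, 22 April 2024, does not fall between 28 April and 29 November, so daylight saving is not in effect and Casium Zone is at UTC−02:00.
16:30 UTC − 2h = 14:30 local.

14:30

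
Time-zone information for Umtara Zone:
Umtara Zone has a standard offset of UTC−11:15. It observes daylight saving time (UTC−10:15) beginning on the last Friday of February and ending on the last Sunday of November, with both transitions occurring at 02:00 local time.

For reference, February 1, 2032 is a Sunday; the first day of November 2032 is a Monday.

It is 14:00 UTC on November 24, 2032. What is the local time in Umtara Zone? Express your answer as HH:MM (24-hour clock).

03:45

1 February 2032 is a Sunday, so Fridays fall on 6, 13, 20, 27; the last is February 27.
1 November 2032 is a Monday, so Sundays fall on 7, 14, 21, 28; the last is November 28.
At the standard offset (UTC−11:15), 14:00 UTC − 11h15m = 02:45 Umtara Zone standard time.
The standard-time date in Umtara Zone, November 24, 2032, lies within the daylight-saving period (27 February – 28 November), so Umtara Zone is on daylight time, UTC−10:15.
14:00 UTC − 10h15m = 03:45 local.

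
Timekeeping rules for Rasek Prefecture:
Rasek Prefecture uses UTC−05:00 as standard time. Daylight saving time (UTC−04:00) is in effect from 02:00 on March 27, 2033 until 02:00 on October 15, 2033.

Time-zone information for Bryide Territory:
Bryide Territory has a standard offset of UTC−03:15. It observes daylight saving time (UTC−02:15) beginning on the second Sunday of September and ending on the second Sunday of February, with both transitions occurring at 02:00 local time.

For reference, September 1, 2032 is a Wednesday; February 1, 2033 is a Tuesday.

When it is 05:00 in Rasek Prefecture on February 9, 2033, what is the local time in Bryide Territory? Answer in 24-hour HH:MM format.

07:45

February 9, 2033 does not fall between 27 March and 15 October, so daylight saving is not in effect and Rasek Prefecture is at UTC−05:00.
05:00 Rasek Prefecture + 5h = 10:00 UTC.
1 September 2032 is a Wednesday, so the first Sunday is September 5 and the second is September 12.
1 February 2033 is a Tuesday, so the first Sunday is February 6 and the second is February 13.
At the standard offset (UTC−03:15), 10:00 UTC − 3h15m = 06:45 Bryide Territory standard time.
Daylight saving runs 12 September 2032 – 13 February 2033; the standard-time date in Bryide Territory, February 9, 2033, is inside that window, so Bryide Territory is at UTC−02:15.
10:00 UTC − 2h15m = 07:45 Bryide Territory.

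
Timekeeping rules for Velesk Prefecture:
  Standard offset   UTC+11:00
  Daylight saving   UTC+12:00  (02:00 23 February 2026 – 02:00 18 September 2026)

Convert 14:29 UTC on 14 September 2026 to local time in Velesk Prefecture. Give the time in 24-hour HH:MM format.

At the standard offset (UTC+11:00), 14:29 UTC + 11h = 01:29 Velesk Prefecture standard time (rolling into the next day, 15 September 2026).
Daylight saving runs 23 February – 18 September; the standard-time date in Velesk Prefecture, 15 September 2026, is inside that window, so Velesk Prefecture is at UTC+12:00.
14:29 UTC + 12h = 02:29 local (rolling into the next day, 15 September 2026).

02:29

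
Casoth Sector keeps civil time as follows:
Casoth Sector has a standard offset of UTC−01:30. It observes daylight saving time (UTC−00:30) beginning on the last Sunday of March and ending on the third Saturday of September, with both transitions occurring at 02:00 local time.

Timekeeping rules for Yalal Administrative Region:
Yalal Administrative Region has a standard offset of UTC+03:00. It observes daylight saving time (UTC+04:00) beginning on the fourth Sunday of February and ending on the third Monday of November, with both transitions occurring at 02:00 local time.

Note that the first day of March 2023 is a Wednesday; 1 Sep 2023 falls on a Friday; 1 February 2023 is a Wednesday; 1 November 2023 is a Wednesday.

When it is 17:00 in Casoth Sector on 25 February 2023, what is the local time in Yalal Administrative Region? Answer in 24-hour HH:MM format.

21:30

1 March 2023 is a Wednesday, so Sundays fall on 5, 12, 19, 26; the last is March 26.
1 September 2023 is a Friday, so the first Saturday is September 2 and the third is September 16.
25 February 2023 is outside the daylight-saving period (26 March – 16 September), so Casoth Sector is on standard time, UTC−01:30.
17:00 Casoth Sector + 1h30m = 18:30 UTC.
1 February 2023 is a Wednesday, so the first Sunday is February 5 and the fourth is February 26.
1 November 2023 is a Wednesday, so the first Monday is November 6 and the third is November 20.
At the standard offset (UTC+03:00), 18:30 UTC + 3h = 21:30 Yalal Administrative Region standard time.
The standard-time date in Yalal Administrative Region, 25 February 2023, does not fall between 26 February and 20 November, so daylight saving is not in effect and Yalal Administrative Region is at UTC+03:00.
18:30 UTC + 3h = 21:30 Yalal Administrative Region.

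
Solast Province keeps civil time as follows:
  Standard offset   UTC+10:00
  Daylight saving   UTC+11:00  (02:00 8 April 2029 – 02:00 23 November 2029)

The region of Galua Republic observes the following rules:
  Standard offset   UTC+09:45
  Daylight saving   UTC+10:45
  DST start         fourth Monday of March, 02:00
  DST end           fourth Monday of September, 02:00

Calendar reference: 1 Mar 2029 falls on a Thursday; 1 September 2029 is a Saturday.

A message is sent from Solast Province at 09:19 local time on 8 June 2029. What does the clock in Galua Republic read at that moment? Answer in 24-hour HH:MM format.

Daylight saving runs 8 April – 23 November; 8 June 2029 is inside that window, so Solast Province is at UTC+11:00.
09:19 Solast Province − 11h = 22:19 UTC (rolling into the previous day, 7 June 2029).
1 March 2029 is a Thursday, so the first Monday is March 5 and the fourth is March 26.
1 September 2029 is a Saturday, so the first Monday is September 3 and the fourth is September 24.
At the standard offset (UTC+09:45), 22:19 UTC + 9h45m = 08:04 Galua Republic standard time (rolling into the next day, 8 June 2029).
Daylight saving runs 26 March – 24 September; the standard-time date in Galua Republic, 8 June 2029, is inside that window, so Galua Republic is at UTC+10:45.
22:19 UTC + 10h45m = 09:04 Galua Republic (rolling into the next day, 8 June 2029).

09:04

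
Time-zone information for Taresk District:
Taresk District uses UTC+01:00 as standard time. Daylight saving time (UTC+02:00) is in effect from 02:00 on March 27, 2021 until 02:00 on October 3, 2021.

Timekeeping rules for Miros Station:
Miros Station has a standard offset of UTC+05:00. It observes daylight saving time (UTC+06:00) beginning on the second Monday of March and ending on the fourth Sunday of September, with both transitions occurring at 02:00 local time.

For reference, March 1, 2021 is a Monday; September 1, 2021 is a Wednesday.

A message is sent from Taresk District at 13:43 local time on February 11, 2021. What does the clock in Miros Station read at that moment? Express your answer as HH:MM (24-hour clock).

Daylight saving runs 27 March – 3 October; February 11, 2021 is outside that window, so Taresk District is on standard time at UTC+01:00.
13:43 Taresk District − 1h = 12:43 UTC.
1 March 2021 is a Monday, so the first Monday is March 1 and the second is March 8.
1 September 2021 is a Wednesday, so the first Sunday is September 5 and the fourth is September 26.
At the standard offset (UTC+05:00), 12:43 UTC + 5h = 17:43 Miros Station standard time.
Daylight saving runs 8 March – 26 September; the standard-time date in Miros Station, February 11, 2021, is outside that window, so Miros Station is on standard time at UTC+05:00.
12:43 UTC + 5h = 17:43 Miros Station.

17:43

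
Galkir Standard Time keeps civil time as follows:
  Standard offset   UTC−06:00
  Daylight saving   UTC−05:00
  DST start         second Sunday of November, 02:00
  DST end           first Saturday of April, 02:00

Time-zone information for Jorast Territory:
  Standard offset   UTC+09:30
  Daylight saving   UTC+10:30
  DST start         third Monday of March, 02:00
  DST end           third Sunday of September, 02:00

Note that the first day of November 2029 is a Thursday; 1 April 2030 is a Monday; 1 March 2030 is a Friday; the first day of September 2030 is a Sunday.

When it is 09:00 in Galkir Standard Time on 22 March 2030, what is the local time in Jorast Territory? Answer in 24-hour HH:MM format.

1 November 2029 is a Thursday, so the first Sunday is November 4 and the second is November 11.
1 April 2030 is a Monday, so the first Saturday is April 6.
22 March 2030 lies within the daylight-saving period (11 November 2029 – 6 April 2030), so Galkir Standard Time is on daylight time, UTC−05:00.
09:00 Galkir Standard Time + 5h = 14:00 UTC.
1 March 2030 is a Friday, so the first Monday is March 4 and the third is March 18.
1 September 2030 is a Sunday, so the first Sunday is September 1 and the third is September 15.
At the standard offset (UTC+09:30), 14:00 UTC + 9h30m = 23:30 Jorast Territory standard time.
The standard-time date in Jorast Territory, 22 March 2030, falls between 18 March and 15 September, so daylight saving is in effect and Jorast Territory is at UTC+10:30.
14:00 UTC + 10h30m = 00:30 Jorast Territory (rolling into the next day, 23 March 2030).

00:30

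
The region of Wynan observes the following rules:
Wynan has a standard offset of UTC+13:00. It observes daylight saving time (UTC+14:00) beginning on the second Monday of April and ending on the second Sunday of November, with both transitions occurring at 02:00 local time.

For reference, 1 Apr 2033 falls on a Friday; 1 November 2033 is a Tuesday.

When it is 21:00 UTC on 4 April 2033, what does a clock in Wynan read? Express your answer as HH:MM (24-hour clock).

10:00

1 April 2033 is a Friday, so the first Monday is April 4 and the second is April 11.
1 November 2033 is a Tuesday, so the first Sunday is November 6 and the second is November 13.
At the standard offset (UTC+13:00), 21:00 UTC + 13h = 10:00 Wynan standard time (rolling into the next day, 5 April 2033).
The standard-time date in Wynan, 5 April 2033, does not fall between 11 April and 13 November, so daylight saving is not in effect and Wynan is at UTC+13:00.
21:00 UTC + 13h = 10:00 local (rolling into the next day, 5 April 2033).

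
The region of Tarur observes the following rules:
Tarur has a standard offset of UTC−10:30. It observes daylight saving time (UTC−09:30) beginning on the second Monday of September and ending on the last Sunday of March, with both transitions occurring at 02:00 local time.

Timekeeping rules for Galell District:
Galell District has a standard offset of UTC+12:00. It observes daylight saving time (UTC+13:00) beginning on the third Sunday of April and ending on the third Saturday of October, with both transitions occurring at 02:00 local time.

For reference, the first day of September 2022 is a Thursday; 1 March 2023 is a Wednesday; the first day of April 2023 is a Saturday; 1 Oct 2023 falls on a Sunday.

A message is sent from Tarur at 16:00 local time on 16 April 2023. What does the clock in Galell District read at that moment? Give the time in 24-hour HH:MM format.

15:30

1 September 2022 is a Thursday, so the first Monday is September 5 and the second is September 12.
1 March 2023 is a Wednesday, so Sundays fall on 5, 12, 19, 26; the last is March 26.
Daylight saving runs 12 September 2022 – 26 March 2023; 16 April 2023 is outside that window, so Tarur is on standard time at UTC−10:30.
16:00 Tarur + 10h30m = 02:30 UTC (rolling into the next day, 17 April 2023).
1 April 2023 is a Saturday, so the first Sunday is April 2 and the third is April 16.
1 October 2023 is a Sunday, so the first Saturday is October 7 and the third is October 21.
At the standard offset (UTC+12:00), 02:30 UTC + 12h = 14:30 Galell District standard time.
The standard-time date in Galell District, 17 April 2023, lies within the daylight-saving period (16 April – 21 October), so Galell District is on daylight time, UTC+13:00.
02:30 UTC + 13h = 15:30 Galell District.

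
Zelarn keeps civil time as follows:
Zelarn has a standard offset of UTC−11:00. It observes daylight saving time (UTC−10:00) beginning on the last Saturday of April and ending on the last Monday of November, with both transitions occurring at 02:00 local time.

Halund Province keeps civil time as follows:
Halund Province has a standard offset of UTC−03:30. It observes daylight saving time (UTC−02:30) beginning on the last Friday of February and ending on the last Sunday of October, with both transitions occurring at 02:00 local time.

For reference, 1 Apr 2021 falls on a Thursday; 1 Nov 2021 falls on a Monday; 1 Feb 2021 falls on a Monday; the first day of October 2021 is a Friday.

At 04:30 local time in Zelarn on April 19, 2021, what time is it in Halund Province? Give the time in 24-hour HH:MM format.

13:00

1 April 2021 is a Thursday, so Saturdays fall on 3, 10, 17, 24; the last is April 24.
1 November 2021 is a Monday, so Mondays fall on 1, 8, 15, 22, 29; the last is November 29.
April 19, 2021 is outside the daylight-saving period (24 April – 29 November), so Zelarn is on standard time, UTC−11:00.
04:30 Zelarn + 11h = 15:30 UTC.
1 February 2021 is a Monday, so Fridays fall on 5, 12, 19, 26; the last is February 26.
1 October 2021 is a Friday, so Sundays fall on 3, 10, 17, 24, 31; the last is October 31.
At the standard offset (UTC−03:30), 15:30 UTC − 3h30m = 12:00 Halund Province standard time.
The standard-time date in Halund Province, April 19, 2021, lies within the daylight-saving period (26 February – 31 October), so Halund Province is on daylight time, UTC−02:30.
15:30 UTC − 2h30m = 13:00 Halund Province.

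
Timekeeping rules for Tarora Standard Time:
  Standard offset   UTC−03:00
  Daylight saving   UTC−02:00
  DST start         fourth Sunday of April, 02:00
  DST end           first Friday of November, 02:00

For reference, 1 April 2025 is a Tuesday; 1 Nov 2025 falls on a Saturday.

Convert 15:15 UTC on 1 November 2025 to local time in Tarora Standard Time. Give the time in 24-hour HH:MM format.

13:15

1 April 2025 is a Tuesday, so the first Sunday is April 6 and the fourth is April 27.
1 November 2025 is a Saturday, so the first Friday is November 7.
At the standard offset (UTC−03:00), 15:15 UTC − 3h = 12:15 Tarora Standard Time standard time.
The standard-time date in Tarora Standard Time, 1 November 2025, falls between 27 April and 7 November, so daylight saving is in effect and Tarora Standard Time is at UTC−02:00.
15:15 UTC − 2h = 13:15 local.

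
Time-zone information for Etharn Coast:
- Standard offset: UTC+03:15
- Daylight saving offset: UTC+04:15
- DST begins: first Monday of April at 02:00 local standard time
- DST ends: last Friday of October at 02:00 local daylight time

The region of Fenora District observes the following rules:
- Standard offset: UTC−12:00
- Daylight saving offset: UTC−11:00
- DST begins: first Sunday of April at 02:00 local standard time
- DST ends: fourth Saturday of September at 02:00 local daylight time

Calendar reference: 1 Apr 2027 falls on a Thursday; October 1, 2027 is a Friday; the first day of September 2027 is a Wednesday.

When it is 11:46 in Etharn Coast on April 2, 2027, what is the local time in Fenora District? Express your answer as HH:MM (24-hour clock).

1 April 2027 is a Thursday, so the first Monday is April 5.
1 October 2027 is a Friday, so Fridays fall on 1, 8, 15, 22, 29; the last is October 29.
April 2, 2027 does not fall between 5 April and 29 October, so daylight saving is not in effect and Etharn Coast is at UTC+03:15.
11:46 Etharn Coast − 3h15m = 08:31 UTC.
1 April 2027 is a Thursday, so the first Sunday is April 4.
1 September 2027 is a Wednesday, so the first Saturday is September 4 and the fourth is September 25.
At the standard offset (UTC−12:00), 08:31 UTC − 12h = 20:31 Fenora District standard time (rolling into the previous day, 1 April 2027).
Daylight saving runs 4 April – 25 September; the standard-time date in Fenora District, April 1, 2027, is outside that window, so Fenora District is on standard time at UTC−12:00.
08:31 UTC − 12h = 20:31 Fenora District (rolling into the previous day, 1 April 2027).

20:31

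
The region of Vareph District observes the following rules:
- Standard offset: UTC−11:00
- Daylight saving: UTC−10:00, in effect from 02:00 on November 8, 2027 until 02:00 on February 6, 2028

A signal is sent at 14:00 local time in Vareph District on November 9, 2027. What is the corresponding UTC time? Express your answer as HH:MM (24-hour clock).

00:00

Daylight saving runs 8 November 2027 – 6 February 2028; November 9, 2027 is inside that window, so Vareph District is at UTC−10:00.
14:00 local + 10h = 00:00 UTC (rolling into the next day, 10 November 2027).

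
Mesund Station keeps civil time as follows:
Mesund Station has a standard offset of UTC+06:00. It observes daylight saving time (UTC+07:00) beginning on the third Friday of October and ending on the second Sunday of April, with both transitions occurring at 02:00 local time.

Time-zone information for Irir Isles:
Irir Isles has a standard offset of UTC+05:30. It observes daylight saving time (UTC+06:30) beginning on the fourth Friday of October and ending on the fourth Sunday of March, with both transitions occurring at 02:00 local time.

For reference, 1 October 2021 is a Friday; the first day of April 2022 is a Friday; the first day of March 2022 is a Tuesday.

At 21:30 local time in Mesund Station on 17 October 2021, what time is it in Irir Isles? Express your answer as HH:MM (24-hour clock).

1 October 2021 is a Friday, so the first Friday is October 1 and the third is October 15.
1 April 2022 is a Friday, so the first Sunday is April 3 and the second is April 10.
17 October 2021 falls between 15 October 2021 and 10 April 2022, so daylight saving is in effect and Mesund Station is at UTC+07:00.
21:30 Mesund Station − 7h = 14:30 UTC.
1 October 2021 is a Friday, so the first Friday is October 1 and the fourth is October 22.
1 March 2022 is a Tuesday, so the first Sunday is March 6 and the fourth is March 27.
At the standard offset (UTC+05:30), 14:30 UTC + 5h30m = 20:00 Irir Isles standard time.
The standard-time date in Irir Isles, 17 October 2021, does not fall between 22 October 2021 and 27 March 2022, so daylight saving is not in effect and Irir Isles is at UTC+05:30.
14:30 UTC + 5h30m = 20:00 Irir Isles.

20:00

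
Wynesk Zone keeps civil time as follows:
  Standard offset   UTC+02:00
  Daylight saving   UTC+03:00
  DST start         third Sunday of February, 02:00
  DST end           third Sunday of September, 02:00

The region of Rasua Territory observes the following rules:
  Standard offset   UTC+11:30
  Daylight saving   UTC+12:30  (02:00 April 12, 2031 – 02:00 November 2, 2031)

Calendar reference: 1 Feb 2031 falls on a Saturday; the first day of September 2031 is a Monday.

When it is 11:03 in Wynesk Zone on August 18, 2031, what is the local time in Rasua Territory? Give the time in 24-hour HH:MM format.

1 February 2031 is a Saturday, so the first Sunday is February 2 and the third is February 16.
1 September 2031 is a Monday, so the first Sunday is September 7 and the third is September 21.
August 18, 2031 falls between 16 February and 21 September, so daylight saving is in effect and Wynesk Zone is at UTC+03:00.
11:03 Wynesk Zone − 3h = 08:03 UTC.
At the standard offset (UTC+11:30), 08:03 UTC + 11h30m = 19:33 Rasua Territory standard time.
The standard-time date in Rasua Territory, August 18, 2031, lies within the daylight-saving period (12 April – 2 November), so Rasua Territory is on daylight time, UTC+12:30.
08:03 UTC + 12h30m = 20:33 Rasua Territory.

20:33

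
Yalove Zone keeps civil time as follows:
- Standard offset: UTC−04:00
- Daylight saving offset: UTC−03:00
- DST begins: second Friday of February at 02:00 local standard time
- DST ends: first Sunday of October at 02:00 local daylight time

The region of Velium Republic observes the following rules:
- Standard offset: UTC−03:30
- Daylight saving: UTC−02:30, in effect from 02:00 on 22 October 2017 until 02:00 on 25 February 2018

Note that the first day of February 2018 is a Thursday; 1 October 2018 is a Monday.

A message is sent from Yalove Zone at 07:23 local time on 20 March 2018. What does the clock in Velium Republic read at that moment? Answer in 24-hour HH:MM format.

1 February 2018 is a Thursday, so the first Friday is February 2 and the second is February 9.
1 October 2018 is a Monday, so the first Sunday is October 7.
20 March 2018 falls between 9 February and 7 October, so daylight saving is in effect and Yalove Zone is at UTC−03:00.
07:23 Yalove Zone + 3h = 10:23 UTC.
At the standard offset (UTC−03:30), 10:23 UTC − 3h30m = 06:53 Velium Republic standard time.
The standard-time date in Velium Republic, 20 March 2018, is outside the daylight-saving period (22 October 2017 – 25 February 2018), so Velium Republic is on standard time, UTC−03:30.
10:23 UTC − 3h30m = 06:53 Velium Republic.

06:53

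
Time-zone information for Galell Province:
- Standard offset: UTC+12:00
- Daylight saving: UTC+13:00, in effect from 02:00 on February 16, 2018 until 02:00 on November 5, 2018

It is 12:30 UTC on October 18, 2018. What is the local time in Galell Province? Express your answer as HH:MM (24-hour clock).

At the standard offset (UTC+12:00), 12:30 UTC + 12h = 00:30 Galell Province standard time (rolling into the next day, 19 October 2018).
Daylight saving runs 16 February – 5 November; the standard-time date in Galell Province, October 19, 2018, is inside that window, so Galell Province is at UTC+13:00.
12:30 UTC + 13h = 01:30 local (rolling into the next day, 19 October 2018).

01:30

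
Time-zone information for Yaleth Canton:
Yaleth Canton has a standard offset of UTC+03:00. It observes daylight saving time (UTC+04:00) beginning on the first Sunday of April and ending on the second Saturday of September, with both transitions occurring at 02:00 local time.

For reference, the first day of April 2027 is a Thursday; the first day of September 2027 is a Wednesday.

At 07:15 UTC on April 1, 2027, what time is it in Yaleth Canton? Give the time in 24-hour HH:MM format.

1 April 2027 is a Thursday, so the first Sunday is April 4.
1 September 2027 is a Wednesday, so the first Saturday is September 4 and the second is September 11.
At the standard offset (UTC+03:00), 07:15 UTC + 3h = 10:15 Yaleth Canton standard time.
The standard-time date in Yaleth Canton, April 1, 2027, does not fall between 4 April and 11 September, so daylight saving is not in effect and Yaleth Canton is at UTC+03:00.
07:15 UTC + 3h = 10:15 local.

10:15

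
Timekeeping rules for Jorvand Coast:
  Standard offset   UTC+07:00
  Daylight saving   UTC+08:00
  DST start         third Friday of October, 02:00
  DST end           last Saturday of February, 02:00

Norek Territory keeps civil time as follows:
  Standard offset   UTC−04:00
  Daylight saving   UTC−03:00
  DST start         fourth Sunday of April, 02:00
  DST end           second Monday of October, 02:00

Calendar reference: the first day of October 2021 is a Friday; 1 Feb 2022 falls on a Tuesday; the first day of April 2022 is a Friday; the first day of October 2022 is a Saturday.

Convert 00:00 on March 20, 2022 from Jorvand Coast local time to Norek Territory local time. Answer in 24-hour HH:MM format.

13:00

1 October 2021 is a Friday, so the first Friday is October 1 and the third is October 15.
1 February 2022 is a Tuesday, so Saturdays fall on 5, 12, 19, 26; the last is February 26.
March 20, 2022 does not fall between 15 October 2021 and 26 February 2022, so daylight saving is not in effect and Jorvand Coast is at UTC+07:00.
00:00 Jorvand Coast − 7h = 17:00 UTC (rolling into the previous day, 19 March 2022).
1 April 2022 is a Friday, so the first Sunday is April 3 and the fourth is April 24.
1 October 2022 is a Saturday, so the first Monday is October 3 and the second is October 10.
At the standard offset (UTC−04:00), 17:00 UTC − 4h = 13:00 Norek Territory standard time.
The standard-time date in Norek Territory, March 19, 2022, does not fall between 24 April and 10 October, so daylight saving is not in effect and Norek Territory is at UTC−04:00.
17:00 UTC − 4h = 13:00 Norek Territory.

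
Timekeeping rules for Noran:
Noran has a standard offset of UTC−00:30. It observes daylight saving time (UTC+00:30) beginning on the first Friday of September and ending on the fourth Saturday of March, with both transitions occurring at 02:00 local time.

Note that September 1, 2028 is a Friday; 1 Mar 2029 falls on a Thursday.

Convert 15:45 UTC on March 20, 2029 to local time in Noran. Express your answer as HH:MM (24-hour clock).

1 September 2028 is a Friday, so the first Friday is September 1.
1 March 2029 is a Thursday, so the first Saturday is March 3 and the fourth is March 24.
At the standard offset (UTC−00:30), 15:45 UTC − 0h30m = 15:15 Noran standard time.
The standard-time date in Noran, March 20, 2029, falls between 1 September 2028 and 24 March 2029, so daylight saving is in effect and Noran is at UTC+00:30.
15:45 UTC + 0h30m = 16:15 local.

16:15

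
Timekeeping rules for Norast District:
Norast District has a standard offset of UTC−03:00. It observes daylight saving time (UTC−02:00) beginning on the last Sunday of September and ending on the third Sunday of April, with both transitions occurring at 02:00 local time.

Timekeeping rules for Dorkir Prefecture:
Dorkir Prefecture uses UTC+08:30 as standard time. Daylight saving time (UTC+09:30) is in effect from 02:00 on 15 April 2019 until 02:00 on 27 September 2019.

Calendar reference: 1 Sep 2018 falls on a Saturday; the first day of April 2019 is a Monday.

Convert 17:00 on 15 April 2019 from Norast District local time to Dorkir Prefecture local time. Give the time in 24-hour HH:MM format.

1 September 2018 is a Saturday, so Sundays fall on 2, 9, 16, 23, 30; the last is September 30.
1 April 2019 is a Monday, so the first Sunday is April 7 and the third is April 21.
15 April 2019 falls between 30 September 2018 and 21 April 2019, so daylight saving is in effect and Norast District is at UTC−02:00.
17:00 Norast District + 2h = 19:00 UTC.
At the standard offset (UTC+08:30), 19:00 UTC + 8h30m = 03:30 Dorkir Prefecture standard time (rolling into the next day, 16 April 2019).
Daylight saving runs 15 April – 27 September; the standard-time date in Dorkir Prefecture, 16 April 2019, is inside that window, so Dorkir Prefecture is at UTC+09:30.
19:00 UTC + 9h30m = 04:30 Dorkir Prefecture (rolling into the next day, 16 April 2019).

04:30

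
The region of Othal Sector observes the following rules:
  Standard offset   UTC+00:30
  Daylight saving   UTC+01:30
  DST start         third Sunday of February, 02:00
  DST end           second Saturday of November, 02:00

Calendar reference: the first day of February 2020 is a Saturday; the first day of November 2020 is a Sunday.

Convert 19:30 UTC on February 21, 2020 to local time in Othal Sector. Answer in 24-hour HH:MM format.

21:00

1 February 2020 is a Saturday, so the first Sunday is February 2 and the third is February 16.
1 November 2020 is a Sunday, so the first Saturday is November 7 and the second is November 14.
At the standard offset (UTC+00:30), 19:30 UTC + 0h30m = 20:00 Othal Sector standard time.
The standard-time date in Othal Sector, February 21, 2020, lies within the daylight-saving period (16 February – 14 November), so Othal Sector is on daylight time, UTC+01:30.
19:30 UTC + 1h30m = 21:00 local.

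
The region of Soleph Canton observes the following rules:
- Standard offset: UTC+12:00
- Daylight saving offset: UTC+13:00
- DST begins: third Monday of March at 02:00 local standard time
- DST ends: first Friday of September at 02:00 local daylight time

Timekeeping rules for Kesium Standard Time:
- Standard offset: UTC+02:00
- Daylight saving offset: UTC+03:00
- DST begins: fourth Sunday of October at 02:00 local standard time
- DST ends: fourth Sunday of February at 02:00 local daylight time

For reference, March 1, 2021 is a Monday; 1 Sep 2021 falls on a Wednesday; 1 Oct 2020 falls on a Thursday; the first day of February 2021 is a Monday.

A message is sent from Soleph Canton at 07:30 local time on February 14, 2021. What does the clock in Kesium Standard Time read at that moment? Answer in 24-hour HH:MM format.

22:30

1 March 2021 is a Monday, so the first Monday is March 1 and the third is March 15.
1 September 2021 is a Wednesday, so the first Friday is September 3.
February 14, 2021 does not fall between 15 March and 3 September, so daylight saving is not in effect and Soleph Canton is at UTC+12:00.
07:30 Soleph Canton − 12h = 19:30 UTC (rolling into the previous day, 13 February 2021).
1 October 2020 is a Thursday, so the first Sunday is October 4 and the fourth is October 25.
1 February 2021 is a Monday, so the first Sunday is February 7 and the fourth is February 28.
At the standard offset (UTC+02:00), 19:30 UTC + 2h = 21:30 Kesium Standard Time standard time.
The standard-time date in Kesium Standard Time, February 13, 2021, falls between 25 October 2020 and 28 February 2021, so daylight saving is in effect and Kesium Standard Time is at UTC+03:00.
19:30 UTC + 3h = 22:30 Kesium Standard Time.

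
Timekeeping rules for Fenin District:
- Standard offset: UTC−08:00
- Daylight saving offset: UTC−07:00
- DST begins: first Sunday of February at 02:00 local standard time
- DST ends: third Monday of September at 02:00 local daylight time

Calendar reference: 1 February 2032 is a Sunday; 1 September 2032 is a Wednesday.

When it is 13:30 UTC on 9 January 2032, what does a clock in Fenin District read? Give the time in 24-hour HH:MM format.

1 February 2032 is a Sunday, so the first Sunday is February 1.
1 September 2032 is a Wednesday, so the first Monday is September 6 and the third is September 20.
At the standard offset (UTC−08:00), 13:30 UTC − 8h = 05:30 Fenin District standard time.
The standard-time date in Fenin District, 9 January 2032, is outside the daylight-saving period (1 February – 20 September), so Fenin District is on standard time, UTC−08:00.
13:30 UTC − 8h = 05:30 local.

05:30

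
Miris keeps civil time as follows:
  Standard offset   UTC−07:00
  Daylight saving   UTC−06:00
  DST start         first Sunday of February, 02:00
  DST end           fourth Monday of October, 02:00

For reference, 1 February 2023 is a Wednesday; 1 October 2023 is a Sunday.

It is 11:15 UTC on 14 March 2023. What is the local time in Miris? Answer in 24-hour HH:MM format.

1 February 2023 is a Wednesday, so the first Sunday is February 5.
1 October 2023 is a Sunday, so the first Monday is October 2 and the fourth is October 23.
At the standard offset (UTC−07:00), 11:15 UTC − 7h = 04:15 Miris standard time.
The standard-time date in Miris, 14 March 2023, lies within the daylight-saving period (5 February – 23 October), so Miris is on daylight time, UTC−06:00.
11:15 UTC − 6h = 05:15 local.

05:15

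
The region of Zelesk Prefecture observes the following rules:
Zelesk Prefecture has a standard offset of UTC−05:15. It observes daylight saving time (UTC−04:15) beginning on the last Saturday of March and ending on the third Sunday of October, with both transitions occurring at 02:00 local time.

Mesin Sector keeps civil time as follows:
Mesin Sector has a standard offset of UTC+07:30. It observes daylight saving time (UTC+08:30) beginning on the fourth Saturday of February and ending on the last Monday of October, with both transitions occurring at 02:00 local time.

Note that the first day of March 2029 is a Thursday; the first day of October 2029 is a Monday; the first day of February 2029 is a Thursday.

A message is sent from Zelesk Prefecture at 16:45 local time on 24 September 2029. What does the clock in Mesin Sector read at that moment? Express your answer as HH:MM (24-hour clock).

05:30

1 March 2029 is a Thursday, so Saturdays fall on 3, 10, 17, 24, 31; the last is March 31.
1 October 2029 is a Monday, so the first Sunday is October 7 and the third is October 21.
24 September 2029 lies within the daylight-saving period (31 March – 21 October), so Zelesk Prefecture is on daylight time, UTC−04:15.
16:45 Zelesk Prefecture + 4h15m = 21:00 UTC.
1 February 2029 is a Thursday, so the first Saturday is February 3 and the fourth is February 24.
1 October 2029 is a Monday, so Mondays fall on 1, 8, 15, 22, 29; the last is October 29.
At the standard offset (UTC+07:30), 21:00 UTC + 7h30m = 04:30 Mesin Sector standard time (rolling into the next day, 25 September 2029).
The standard-time date in Mesin Sector, 25 September 2029, falls between 24 February and 29 October, so daylight saving is in effect and Mesin Sector is at UTC+08:30.
21:00 UTC + 8h30m = 05:30 Mesin Sector (rolling into the next day, 25 September 2029).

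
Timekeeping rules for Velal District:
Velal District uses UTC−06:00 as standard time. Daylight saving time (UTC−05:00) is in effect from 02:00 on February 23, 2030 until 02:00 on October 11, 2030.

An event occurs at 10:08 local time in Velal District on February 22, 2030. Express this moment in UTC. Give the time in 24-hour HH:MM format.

Daylight saving runs 23 February – 11 October; February 22, 2030 is outside that window, so Velal District is on standard time at UTC−06:00.
10:08 local + 6h = 16:08 UTC.

16:08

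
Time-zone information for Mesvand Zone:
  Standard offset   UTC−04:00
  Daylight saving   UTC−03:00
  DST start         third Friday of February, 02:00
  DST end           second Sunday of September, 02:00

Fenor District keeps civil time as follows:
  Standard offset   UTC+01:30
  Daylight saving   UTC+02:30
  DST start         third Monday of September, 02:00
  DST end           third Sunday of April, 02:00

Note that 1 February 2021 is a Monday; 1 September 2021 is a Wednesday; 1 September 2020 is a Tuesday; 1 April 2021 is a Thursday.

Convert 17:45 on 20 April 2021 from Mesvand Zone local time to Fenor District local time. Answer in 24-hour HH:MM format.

1 February 2021 is a Monday, so the first Friday is February 5 and the third is February 19.
1 September 2021 is a Wednesday, so the first Sunday is September 5 and the second is September 12.
20 April 2021 falls between 19 February and 12 September, so daylight saving is in effect and Mesvand Zone is at UTC−03:00.
17:45 Mesvand Zone + 3h = 20:45 UTC.
1 September 2020 is a Tuesday, so the first Monday is September 7 and the third is September 21.
1 April 2021 is a Thursday, so the first Sunday is April 4 and the third is April 18.
At the standard offset (UTC+01:30), 20:45 UTC + 1h30m = 22:15 Fenor District standard time.
The standard-time date in Fenor District, 20 April 2021, does not fall between 21 September 2020 and 18 April 2021, so daylight saving is not in effect and Fenor District is at UTC+01:30.
20:45 UTC + 1h30m = 22:15 Fenor District.

22:15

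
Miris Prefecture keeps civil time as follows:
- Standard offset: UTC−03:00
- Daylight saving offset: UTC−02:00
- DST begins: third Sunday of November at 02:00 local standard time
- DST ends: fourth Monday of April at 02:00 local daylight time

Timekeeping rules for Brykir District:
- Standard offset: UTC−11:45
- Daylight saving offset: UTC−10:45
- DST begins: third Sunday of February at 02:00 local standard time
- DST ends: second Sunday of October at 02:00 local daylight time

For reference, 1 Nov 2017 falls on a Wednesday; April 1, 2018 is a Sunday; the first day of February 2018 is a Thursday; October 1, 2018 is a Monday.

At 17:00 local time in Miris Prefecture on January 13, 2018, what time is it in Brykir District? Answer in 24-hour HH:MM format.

1 November 2017 is a Wednesday, so the first Sunday is November 5 and the third is November 19.
1 April 2018 is a Sunday, so the first Monday is April 2 and the fourth is April 23.
January 13, 2018 lies within the daylight-saving period (19 November 2017 – 23 April 2018), so Miris Prefecture is on daylight time, UTC−02:00.
17:00 Miris Prefecture + 2h = 19:00 UTC.
1 February 2018 is a Thursday, so the first Sunday is February 4 and the third is February 18.
1 October 2018 is a Monday, so the first Sunday is October 7 and the second is October 14.
At the standard offset (UTC−11:45), 19:00 UTC − 11h45m = 07:15 Brykir District standard time.
The standard-time date in Brykir District, January 13, 2018, does not fall between 18 February and 14 October, so daylight saving is not in effect and Brykir District is at UTC−11:45.
19:00 UTC − 11h45m = 07:15 Brykir District.

07:15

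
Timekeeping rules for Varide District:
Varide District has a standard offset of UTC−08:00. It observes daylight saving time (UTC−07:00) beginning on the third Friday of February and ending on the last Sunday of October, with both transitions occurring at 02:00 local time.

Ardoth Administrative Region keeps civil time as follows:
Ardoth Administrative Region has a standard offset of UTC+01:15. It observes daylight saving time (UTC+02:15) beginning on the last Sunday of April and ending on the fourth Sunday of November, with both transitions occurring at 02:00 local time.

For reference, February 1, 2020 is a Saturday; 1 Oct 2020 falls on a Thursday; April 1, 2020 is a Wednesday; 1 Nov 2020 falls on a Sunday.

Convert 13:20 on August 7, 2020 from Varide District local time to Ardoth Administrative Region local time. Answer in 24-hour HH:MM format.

1 February 2020 is a Saturday, so the first Friday is February 7 and the third is February 21.
1 October 2020 is a Thursday, so Sundays fall on 4, 11, 18, 25; the last is October 25.
August 7, 2020 falls between 21 February and 25 October, so daylight saving is in effect and Varide District is at UTC−07:00.
13:20 Varide District + 7h = 20:20 UTC.
1 April 2020 is a Wednesday, so Sundays fall on 5, 12, 19, 26; the last is April 26.
1 November 2020 is a Sunday, so the first Sunday is November 1 and the fourth is November 22.
At the standard offset (UTC+01:15), 20:20 UTC + 1h15m = 21:35 Ardoth Administrative Region standard time.
The standard-time date in Ardoth Administrative Region, August 7, 2020, falls between 26 April and 22 November, so daylight saving is in effect and Ardoth Administrative Region is at UTC+02:15.
20:20 UTC + 2h15m = 22:35 Ardoth Administrative Region.

22:35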